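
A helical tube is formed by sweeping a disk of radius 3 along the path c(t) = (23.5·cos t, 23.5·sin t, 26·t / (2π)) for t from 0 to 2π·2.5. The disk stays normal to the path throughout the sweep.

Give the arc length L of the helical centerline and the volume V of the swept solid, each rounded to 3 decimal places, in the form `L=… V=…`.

L=374.816 V=10597.680

2πR = 2π·23.5 = 147.654855
per-turn = √(147.654855² + 26²) = √(21801.9561 + 676) = √22477.9561 = 149.926502
L = 2.5 × 149.926502 = 374.816256
V = π·3² × L = 28.274334 × 374.816256 = 10597.679967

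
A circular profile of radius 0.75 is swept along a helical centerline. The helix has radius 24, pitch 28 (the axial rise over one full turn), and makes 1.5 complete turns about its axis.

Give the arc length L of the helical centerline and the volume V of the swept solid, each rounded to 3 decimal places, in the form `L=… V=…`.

2πR = 2π·24 = 150.796447
per-turn = √(150.796447² + 28²) = √(22739.5685 + 784) = √23523.5685 = 153.373950
L = 1.5 × 153.373950 = 230.060925
V = π·0.75² × L = 1.767146 × 230.060925 = 406.551213

L=230.061 V=406.551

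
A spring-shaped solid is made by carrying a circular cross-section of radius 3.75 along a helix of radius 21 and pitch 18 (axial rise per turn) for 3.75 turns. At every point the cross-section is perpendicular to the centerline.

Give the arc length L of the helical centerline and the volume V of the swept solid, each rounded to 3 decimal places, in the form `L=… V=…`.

2πR = 2π·21 = 131.946891
per-turn = √(131.946891² + 18²) = √(17409.9822 + 324) = √17733.9822 = 133.168999
L = 3.75 × 133.168999 = 499.383744
V = π·3.75² × L = 44.178647 × 499.383744 = 22062.098007

L=499.384 V=22062.098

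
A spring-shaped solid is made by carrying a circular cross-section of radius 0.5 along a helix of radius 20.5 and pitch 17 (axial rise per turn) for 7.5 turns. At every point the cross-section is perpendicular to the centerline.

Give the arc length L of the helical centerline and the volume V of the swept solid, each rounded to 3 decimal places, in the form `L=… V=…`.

L=974.417 V=765.306

2πR = 2π·20.5 = 128.805299
per-turn = √(128.805299² + 17²) = √(16590.8050 + 289) = √16879.8050 = 129.922304
L = 7.5 × 129.922304 = 974.417278
V = π·0.5² × L = 0.785398 × 974.417278 = 765.305540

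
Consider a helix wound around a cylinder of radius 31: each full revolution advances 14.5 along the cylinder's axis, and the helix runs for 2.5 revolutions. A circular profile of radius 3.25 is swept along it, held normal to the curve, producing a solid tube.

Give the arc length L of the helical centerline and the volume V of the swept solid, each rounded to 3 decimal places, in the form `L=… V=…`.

L=488.294 V=16203.105

2πR = 2π·31 = 194.778745
per-turn = √(194.778745² + 14.5²) = √(37938.7593 + 210.25) = √38149.0093 = 195.317714
L = 2.5 × 195.317714 = 488.294284
V = π·3.25² × L = 33.183072 × 488.294284 = 16203.104595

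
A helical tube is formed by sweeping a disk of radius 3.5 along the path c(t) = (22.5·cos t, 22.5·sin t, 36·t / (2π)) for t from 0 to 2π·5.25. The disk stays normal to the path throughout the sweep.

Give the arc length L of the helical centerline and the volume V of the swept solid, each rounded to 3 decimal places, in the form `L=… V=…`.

L=765.888 V=29474.807

2πR = 2π·22.5 = 141.371669
per-turn = √(141.371669² + 36²) = √(19985.9489 + 1296) = √21281.9489 = 145.883340
L = 5.25 × 145.883340 = 765.887535
V = π·3.5² × L = 38.484510 × 765.887535 = 29474.806520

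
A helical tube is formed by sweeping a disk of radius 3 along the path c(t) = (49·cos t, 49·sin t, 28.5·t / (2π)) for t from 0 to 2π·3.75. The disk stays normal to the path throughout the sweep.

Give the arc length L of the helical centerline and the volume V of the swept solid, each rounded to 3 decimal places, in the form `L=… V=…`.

2πR = 2π·49 = 307.876080
per-turn = √(307.876080² + 28.5²) = √(94787.6807 + 812.25) = √95599.9307 = 309.192385
L = 3.75 × 309.192385 = 1159.471442
V = π·3² × L = 28.274334 × 1159.471442 = 32783.282681

L=1159.471 V=32783.283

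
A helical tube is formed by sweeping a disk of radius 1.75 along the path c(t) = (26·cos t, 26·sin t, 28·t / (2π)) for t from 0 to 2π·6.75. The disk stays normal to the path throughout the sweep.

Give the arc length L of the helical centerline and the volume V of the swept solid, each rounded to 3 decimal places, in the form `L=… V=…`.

L=1118.779 V=10763.914

2πR = 2π·26 = 163.362818
per-turn = √(163.362818² + 28²) = √(26687.4103 + 784) = √27471.4103 = 165.745016
L = 6.75 × 165.745016 = 1118.778857
V = π·1.75² × L = 9.621128 × 1118.778857 = 10763.914033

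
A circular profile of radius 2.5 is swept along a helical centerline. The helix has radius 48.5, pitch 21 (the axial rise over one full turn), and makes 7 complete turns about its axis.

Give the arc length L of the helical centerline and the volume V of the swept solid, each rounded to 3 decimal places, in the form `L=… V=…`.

2πR = 2π·48.5 = 304.734487
per-turn = √(304.734487² + 21²) = √(92863.1078 + 441) = √93304.1078 = 305.457211
L = 7 × 305.457211 = 2138.200478
V = π·2.5² × L = 19.634954 × 2138.200478 = 41983.468203

L=2138.200 V=41983.468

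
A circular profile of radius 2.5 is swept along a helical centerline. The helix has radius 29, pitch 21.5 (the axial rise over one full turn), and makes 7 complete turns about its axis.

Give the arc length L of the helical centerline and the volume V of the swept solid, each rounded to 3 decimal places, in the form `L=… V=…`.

2πR = 2π·29 = 182.212374
per-turn = √(182.212374² + 21.5²) = √(33201.3492 + 462.25) = √33663.5992 = 183.476427
L = 7 × 183.476427 = 1284.334988
V = π·2.5² × L = 19.634954 × 1284.334988 = 25217.858516

L=1284.335 V=25217.859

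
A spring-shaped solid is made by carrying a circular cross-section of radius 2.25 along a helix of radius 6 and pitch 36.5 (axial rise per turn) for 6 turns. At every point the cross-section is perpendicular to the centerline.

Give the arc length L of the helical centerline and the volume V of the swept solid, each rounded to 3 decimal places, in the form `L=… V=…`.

L=314.841 V=5007.334

2πR = 2π·6 = 37.699112
per-turn = √(37.699112² + 36.5²) = √(1421.2230 + 1332.25) = √2753.4730 = 52.473546
L = 6 × 52.473546 = 314.841276
V = π·2.25² × L = 15.904313 × 314.841276 = 5007.334142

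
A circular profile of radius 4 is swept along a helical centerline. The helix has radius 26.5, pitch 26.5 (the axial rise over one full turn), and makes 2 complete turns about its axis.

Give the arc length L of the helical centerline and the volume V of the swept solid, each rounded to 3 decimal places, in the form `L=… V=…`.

L=337.200 V=16949.523

2πR = 2π·26.5 = 166.504411
per-turn = √(166.504411² + 26.5²) = √(27723.7188 + 702.25) = √28425.9688 = 168.600026
L = 2 × 168.600026 = 337.200052
V = π·4² × L = 50.265482 × 337.200052 = 16949.523297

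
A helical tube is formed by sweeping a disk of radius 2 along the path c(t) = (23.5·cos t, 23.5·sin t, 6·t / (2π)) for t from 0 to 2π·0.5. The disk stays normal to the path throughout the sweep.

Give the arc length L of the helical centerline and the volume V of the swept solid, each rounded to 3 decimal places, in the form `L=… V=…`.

2πR = 2π·23.5 = 147.654855
per-turn = √(147.654855² + 6²) = √(21801.9561 + 36) = √21837.9561 = 147.776710
L = 0.5 × 147.776710 = 73.888355
V = π·2² × L = 12.566371 × 73.888355 = 928.508455

L=73.888 V=928.508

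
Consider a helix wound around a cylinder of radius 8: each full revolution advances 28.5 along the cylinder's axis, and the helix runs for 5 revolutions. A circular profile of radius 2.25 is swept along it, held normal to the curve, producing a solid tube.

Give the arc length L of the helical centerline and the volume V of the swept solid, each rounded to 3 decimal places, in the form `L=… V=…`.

L=288.915 V=4594.990

2πR = 2π·8 = 50.265482
per-turn = √(50.265482² + 28.5²) = √(2526.6187 + 812.25) = √3338.8687 = 57.782945
L = 5 × 57.782945 = 288.914725
V = π·2.25² × L = 15.904313 × 288.914725 = 4594.990157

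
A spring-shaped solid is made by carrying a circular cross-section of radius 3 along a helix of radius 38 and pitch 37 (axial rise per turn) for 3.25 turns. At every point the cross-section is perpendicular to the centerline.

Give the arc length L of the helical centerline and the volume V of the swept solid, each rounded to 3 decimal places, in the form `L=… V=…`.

2πR = 2π·38 = 238.761042
per-turn = √(238.761042² + 37²) = √(57006.8350 + 1369) = √58375.8350 = 241.610917
L = 3.25 × 241.610917 = 785.235479
V = π·3² × L = 28.274334 × 785.235479 = 22202.010108

L=785.235 V=22202.010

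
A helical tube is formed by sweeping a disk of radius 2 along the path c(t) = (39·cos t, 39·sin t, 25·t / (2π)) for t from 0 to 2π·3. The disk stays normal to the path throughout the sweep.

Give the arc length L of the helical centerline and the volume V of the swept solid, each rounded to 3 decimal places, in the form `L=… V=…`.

2πR = 2π·39 = 245.044227
per-turn = √(245.044227² + 25²) = √(60046.6732 + 625) = √60671.6732 = 246.316206
L = 3 × 246.316206 = 738.948617
V = π·2² × L = 12.566371 × 738.948617 = 9285.902186

L=738.949 V=9285.902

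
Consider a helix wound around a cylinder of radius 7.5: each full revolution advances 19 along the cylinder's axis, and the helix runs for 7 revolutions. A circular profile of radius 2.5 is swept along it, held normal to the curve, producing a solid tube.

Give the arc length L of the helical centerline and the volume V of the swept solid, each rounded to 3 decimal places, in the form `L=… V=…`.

L=355.670 V=6983.571

2πR = 2π·7.5 = 47.123890
per-turn = √(47.123890² + 19²) = √(2220.6610 + 361) = √2581.6610 = 50.810048
L = 7 × 50.810048 = 355.670337
V = π·2.5² × L = 19.634954 × 355.670337 = 6983.570734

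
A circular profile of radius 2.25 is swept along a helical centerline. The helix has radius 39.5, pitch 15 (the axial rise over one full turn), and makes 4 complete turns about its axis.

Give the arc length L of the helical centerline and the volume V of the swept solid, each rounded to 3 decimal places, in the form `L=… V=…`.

L=994.555 V=15817.710

2πR = 2π·39.5 = 248.185820
per-turn = √(248.185820² + 15²) = √(61596.2011 + 225) = √61821.2011 = 248.638696
L = 4 × 248.638696 = 994.554783
V = π·2.25² × L = 15.904313 × 994.554783 = 15817.710380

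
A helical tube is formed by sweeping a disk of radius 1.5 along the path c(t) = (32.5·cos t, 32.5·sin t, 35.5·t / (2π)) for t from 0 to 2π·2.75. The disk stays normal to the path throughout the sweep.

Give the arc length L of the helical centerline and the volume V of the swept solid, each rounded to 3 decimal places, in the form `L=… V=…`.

2πR = 2π·32.5 = 204.203522
per-turn = √(204.203522² + 35.5²) = √(41699.0786 + 1260.25) = √42959.3286 = 207.266323
L = 2.75 × 207.266323 = 569.982388
V = π·1.5² × L = 7.068583 × 569.982388 = 4028.968086

L=569.982 V=4028.968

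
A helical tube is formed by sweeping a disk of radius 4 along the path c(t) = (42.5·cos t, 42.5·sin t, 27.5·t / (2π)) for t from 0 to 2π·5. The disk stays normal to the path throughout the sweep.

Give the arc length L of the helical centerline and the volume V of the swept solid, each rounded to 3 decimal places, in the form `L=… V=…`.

2πR = 2π·42.5 = 267.035376
per-turn = √(267.035376² + 27.5²) = √(71307.8918 + 756.25) = √72064.1418 = 268.447652
L = 5 × 268.447652 = 1342.238259
V = π·4² × L = 50.265482 × 1342.238259 = 67468.253681

L=1342.238 V=67468.254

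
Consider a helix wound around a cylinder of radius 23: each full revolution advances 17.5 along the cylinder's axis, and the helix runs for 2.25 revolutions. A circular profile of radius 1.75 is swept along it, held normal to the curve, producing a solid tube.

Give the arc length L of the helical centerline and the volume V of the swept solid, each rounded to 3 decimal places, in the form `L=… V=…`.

2πR = 2π·23 = 144.513262
per-turn = √(144.513262² + 17.5²) = √(20884.0829 + 306.25) = √21190.3329 = 145.568997
L = 2.25 × 145.568997 = 327.530243
V = π·1.75² × L = 9.621128 × 327.530243 = 3151.210233

L=327.530 V=3151.210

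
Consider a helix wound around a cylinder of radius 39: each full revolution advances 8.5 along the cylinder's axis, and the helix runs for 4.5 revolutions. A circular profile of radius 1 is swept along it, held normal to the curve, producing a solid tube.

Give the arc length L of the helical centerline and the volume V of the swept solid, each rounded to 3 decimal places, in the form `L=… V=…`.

2πR = 2π·39 = 245.044227
per-turn = √(245.044227² + 8.5²) = √(60046.6732 + 72.25) = √60118.9232 = 245.191605
L = 4.5 × 245.191605 = 1103.362223
V = π·1² × L = 3.141593 × 1103.362223 = 3466.314653

L=1103.362 V=3466.315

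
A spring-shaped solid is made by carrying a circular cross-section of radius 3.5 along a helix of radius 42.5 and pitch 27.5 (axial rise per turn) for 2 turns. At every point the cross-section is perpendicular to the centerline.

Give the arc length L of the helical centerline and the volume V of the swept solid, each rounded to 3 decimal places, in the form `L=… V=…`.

2πR = 2π·42.5 = 267.035376
per-turn = √(267.035376² + 27.5²) = √(71307.8918 + 756.25) = √72064.1418 = 268.447652
L = 2 × 268.447652 = 536.895304
V = π·3.5² × L = 38.484510 × 536.895304 = 20662.152690

L=536.895 V=20662.153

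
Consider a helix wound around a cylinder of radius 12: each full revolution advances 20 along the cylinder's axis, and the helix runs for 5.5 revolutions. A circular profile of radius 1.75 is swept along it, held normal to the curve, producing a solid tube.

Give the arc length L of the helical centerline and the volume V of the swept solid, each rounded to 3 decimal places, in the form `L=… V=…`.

2πR = 2π·12 = 75.398224
per-turn = √(75.398224² + 20²) = √(5684.8921 + 400) = √6084.8921 = 78.005719
L = 5.5 × 78.005719 = 429.031452
V = π·1.75² × L = 9.621128 × 429.031452 = 4127.766305

L=429.031 V=4127.766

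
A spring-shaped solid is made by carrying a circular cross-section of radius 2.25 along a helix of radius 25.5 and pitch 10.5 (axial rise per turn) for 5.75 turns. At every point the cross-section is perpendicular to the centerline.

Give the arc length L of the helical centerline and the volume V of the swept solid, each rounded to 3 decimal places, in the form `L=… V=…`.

2πR = 2π·25.5 = 160.221225
per-turn = √(160.221225² + 10.5²) = √(25670.8410 + 110.25) = √25781.0910 = 160.564912
L = 5.75 × 160.564912 = 923.248245
V = π·2.25² × L = 15.904313 × 923.248245 = 14683.628896

L=923.248 V=14683.629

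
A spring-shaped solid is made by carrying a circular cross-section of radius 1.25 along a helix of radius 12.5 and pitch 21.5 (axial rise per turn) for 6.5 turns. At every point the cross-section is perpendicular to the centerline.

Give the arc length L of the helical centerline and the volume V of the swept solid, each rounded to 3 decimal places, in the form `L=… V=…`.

L=529.291 V=2598.153

2πR = 2π·12.5 = 78.539816
per-turn = √(78.539816² + 21.5²) = √(6168.5028 + 462.25) = √6630.7528 = 81.429434
L = 6.5 × 81.429434 = 529.291322
V = π·1.25² × L = 4.908739 × 529.291322 = 2598.152702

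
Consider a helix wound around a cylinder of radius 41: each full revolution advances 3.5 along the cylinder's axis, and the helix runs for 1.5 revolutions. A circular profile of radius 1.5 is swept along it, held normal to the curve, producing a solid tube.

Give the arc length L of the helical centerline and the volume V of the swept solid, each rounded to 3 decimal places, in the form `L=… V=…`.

2πR = 2π·41 = 257.610598
per-turn = √(257.610598² + 3.5²) = √(66363.2200 + 12.25) = √66375.4700 = 257.634373
L = 1.5 × 257.634373 = 386.451559
V = π·1.5² × L = 7.068583 × 386.451559 = 2731.665102

L=386.452 V=2731.665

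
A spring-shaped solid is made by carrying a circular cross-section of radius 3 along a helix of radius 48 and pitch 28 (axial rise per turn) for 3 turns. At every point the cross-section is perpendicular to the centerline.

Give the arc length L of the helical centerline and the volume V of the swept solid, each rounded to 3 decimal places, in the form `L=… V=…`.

2πR = 2π·48 = 301.592895
per-turn = √(301.592895² + 28²) = √(90958.2742 + 784) = √91742.2742 = 302.889871
L = 3 × 302.889871 = 908.669614
V = π·3² × L = 28.274334 × 908.669614 = 25692.028056

L=908.670 V=25692.028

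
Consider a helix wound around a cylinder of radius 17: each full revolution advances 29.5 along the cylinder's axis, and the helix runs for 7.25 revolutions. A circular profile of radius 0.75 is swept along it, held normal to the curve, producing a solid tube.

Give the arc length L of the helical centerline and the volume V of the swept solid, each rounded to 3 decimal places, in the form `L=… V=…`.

L=803.394 V=1419.714

2πR = 2π·17 = 106.814150
per-turn = √(106.814150² + 29.5²) = √(11409.2627 + 870.25) = √12279.5127 = 110.812963
L = 7.25 × 110.812963 = 803.393979
V = π·0.75² × L = 1.767146 × 803.393979 = 1419.714350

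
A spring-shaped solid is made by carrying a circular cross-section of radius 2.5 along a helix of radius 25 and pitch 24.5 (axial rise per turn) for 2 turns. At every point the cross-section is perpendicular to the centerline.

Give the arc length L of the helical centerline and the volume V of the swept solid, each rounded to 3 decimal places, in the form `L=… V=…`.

L=317.958 V=6243.083

2πR = 2π·25 = 157.079633
per-turn = √(157.079633² + 24.5²) = √(24674.0110 + 600.25) = √25274.2610 = 158.978807
L = 2 × 158.978807 = 317.957614
V = π·2.5² × L = 19.634954 × 317.957614 = 6243.083143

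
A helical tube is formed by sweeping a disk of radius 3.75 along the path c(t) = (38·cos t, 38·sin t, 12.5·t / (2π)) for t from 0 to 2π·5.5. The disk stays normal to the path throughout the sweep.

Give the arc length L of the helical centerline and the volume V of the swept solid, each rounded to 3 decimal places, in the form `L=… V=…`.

L=1314.984 V=58094.220

2πR = 2π·38 = 238.761042
per-turn = √(238.761042² + 12.5²) = √(57006.8350 + 156.25) = √57163.0850 = 239.088028
L = 5.5 × 239.088028 = 1314.984153
V = π·3.75² × L = 44.178647 × 1314.984153 = 58094.220287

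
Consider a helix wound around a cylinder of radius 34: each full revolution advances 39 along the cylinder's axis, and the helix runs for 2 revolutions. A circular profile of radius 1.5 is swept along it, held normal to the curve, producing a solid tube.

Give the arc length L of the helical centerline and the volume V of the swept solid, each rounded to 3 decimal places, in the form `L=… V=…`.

2πR = 2π·34 = 213.628300
per-turn = √(213.628300² + 39²) = √(45637.0508 + 1521) = √47158.0508 = 217.159045
L = 2 × 217.159045 = 434.318090
V = π·1.5² × L = 7.068583 × 434.318090 = 3070.013670

L=434.318 V=3070.014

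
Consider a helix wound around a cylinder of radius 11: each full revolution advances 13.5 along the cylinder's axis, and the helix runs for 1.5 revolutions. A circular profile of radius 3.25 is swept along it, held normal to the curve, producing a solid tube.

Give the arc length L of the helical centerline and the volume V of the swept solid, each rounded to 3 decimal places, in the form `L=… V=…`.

2πR = 2π·11 = 69.115038
per-turn = √(69.115038² + 13.5²) = √(4776.8885 + 182.25) = √4959.1385 = 70.421151
L = 1.5 × 70.421151 = 105.631727
V = π·3.25² × L = 33.183072 × 105.631727 = 3505.185236

L=105.632 V=3505.185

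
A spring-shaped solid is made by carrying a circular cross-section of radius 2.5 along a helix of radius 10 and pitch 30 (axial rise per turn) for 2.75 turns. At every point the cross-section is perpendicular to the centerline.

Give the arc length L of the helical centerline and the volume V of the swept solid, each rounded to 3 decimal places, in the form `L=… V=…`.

2πR = 2π·10 = 62.831853
per-turn = √(62.831853² + 30²) = √(3947.8418 + 900) = √4847.8418 = 69.626444
L = 2.75 × 69.626444 = 191.472722
V = π·2.5² × L = 19.634954 × 191.472722 = 3759.558107

L=191.473 V=3759.558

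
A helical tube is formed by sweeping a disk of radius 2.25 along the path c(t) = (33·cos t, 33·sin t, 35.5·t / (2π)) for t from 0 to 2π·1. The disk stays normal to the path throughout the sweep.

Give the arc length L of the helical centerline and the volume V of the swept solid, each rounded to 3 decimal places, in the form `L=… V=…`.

2πR = 2π·33 = 207.345115
per-turn = √(207.345115² + 35.5²) = √(42991.9968 + 1260.25) = √44252.2468 = 210.362180
L = 1 × 210.362180 = 210.362180
V = π·2.25² × L = 15.904313 × 210.362180 = 3345.665914

L=210.362 V=3345.666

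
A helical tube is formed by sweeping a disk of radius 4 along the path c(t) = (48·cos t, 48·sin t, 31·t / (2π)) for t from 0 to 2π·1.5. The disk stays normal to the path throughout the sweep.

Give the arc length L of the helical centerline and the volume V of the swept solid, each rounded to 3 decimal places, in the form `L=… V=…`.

L=454.773 V=22859.378

2πR = 2π·48 = 301.592895
per-turn = √(301.592895² + 31²) = √(90958.2742 + 961) = √91919.2742 = 303.181916
L = 1.5 × 303.181916 = 454.772874
V = π·4² × L = 50.265482 × 454.772874 = 22859.377917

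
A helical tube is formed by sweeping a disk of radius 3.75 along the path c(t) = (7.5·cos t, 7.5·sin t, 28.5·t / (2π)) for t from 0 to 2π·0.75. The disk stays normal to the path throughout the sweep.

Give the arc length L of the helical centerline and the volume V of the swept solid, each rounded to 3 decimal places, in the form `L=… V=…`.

2πR = 2π·7.5 = 47.123890
per-turn = √(47.123890² + 28.5²) = √(2220.6610 + 812.25) = √3032.9110 = 55.071871
L = 0.75 × 55.071871 = 41.303903
V = π·3.75² × L = 44.178647 × 41.303903 = 1824.750553

L=41.304 V=1824.751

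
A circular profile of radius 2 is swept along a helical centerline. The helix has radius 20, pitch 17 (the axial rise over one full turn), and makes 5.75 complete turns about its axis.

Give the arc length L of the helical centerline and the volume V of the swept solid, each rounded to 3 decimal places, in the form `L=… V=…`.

2πR = 2π·20 = 125.663706
per-turn = √(125.663706² + 17²) = √(15791.3670 + 289) = √16080.3670 = 126.808387
L = 5.75 × 126.808387 = 729.148226
V = π·2² × L = 12.566371 × 729.148226 = 9162.746839

L=729.148 V=9162.747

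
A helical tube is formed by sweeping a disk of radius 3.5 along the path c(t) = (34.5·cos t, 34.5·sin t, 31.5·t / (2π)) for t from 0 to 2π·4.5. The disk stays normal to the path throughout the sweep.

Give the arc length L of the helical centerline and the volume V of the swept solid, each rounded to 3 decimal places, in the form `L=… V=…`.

L=985.710 V=37934.564

2πR = 2π·34.5 = 216.769893
per-turn = √(216.769893² + 31.5²) = √(46989.1866 + 992.25) = √47981.4366 = 219.046654
L = 4.5 × 219.046654 = 985.709942
V = π·3.5² × L = 38.484510 × 985.709942 = 37934.564135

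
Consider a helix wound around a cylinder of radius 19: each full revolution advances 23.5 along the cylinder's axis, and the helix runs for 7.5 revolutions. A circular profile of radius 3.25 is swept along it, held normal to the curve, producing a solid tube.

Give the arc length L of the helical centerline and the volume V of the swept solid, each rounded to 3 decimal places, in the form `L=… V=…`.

2πR = 2π·19 = 119.380521
per-turn = √(119.380521² + 23.5²) = √(14251.7088 + 552.25) = √14803.9588 = 121.671520
L = 7.5 × 121.671520 = 912.536399
V = π·3.25² × L = 33.183072 × 912.536399 = 30280.761408

L=912.536 V=30280.761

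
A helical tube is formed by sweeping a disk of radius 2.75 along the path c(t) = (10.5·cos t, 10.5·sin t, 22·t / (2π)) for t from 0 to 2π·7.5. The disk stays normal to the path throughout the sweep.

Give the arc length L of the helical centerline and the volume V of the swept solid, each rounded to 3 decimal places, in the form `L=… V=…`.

L=521.587 V=12392.015

2πR = 2π·10.5 = 65.973446
per-turn = √(65.973446² + 22²) = √(4352.4955 + 484) = √4836.4955 = 69.544917
L = 7.5 × 69.544917 = 521.586881
V = π·2.75² × L = 23.758294 × 521.586881 = 12392.014690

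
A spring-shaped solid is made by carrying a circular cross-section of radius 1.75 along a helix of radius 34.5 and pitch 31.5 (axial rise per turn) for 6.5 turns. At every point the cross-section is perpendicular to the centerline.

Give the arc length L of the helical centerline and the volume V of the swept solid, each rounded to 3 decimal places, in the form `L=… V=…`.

L=1423.803 V=13698.593

2πR = 2π·34.5 = 216.769893
per-turn = √(216.769893² + 31.5²) = √(46989.1866 + 992.25) = √47981.4366 = 219.046654
L = 6.5 × 219.046654 = 1423.803250
V = π·1.75² × L = 9.621128 × 1423.803250 = 13698.592604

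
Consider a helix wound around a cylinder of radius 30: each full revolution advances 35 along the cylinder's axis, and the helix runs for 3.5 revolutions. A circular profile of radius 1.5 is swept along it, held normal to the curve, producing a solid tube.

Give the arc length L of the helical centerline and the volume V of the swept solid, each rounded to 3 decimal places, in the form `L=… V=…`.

2πR = 2π·30 = 188.495559
per-turn = √(188.495559² + 35²) = √(35530.5758 + 1225) = √36755.5758 = 191.717438
L = 3.5 × 191.717438 = 671.011031
V = π·1.5² × L = 7.068583 × 671.011031 = 4743.097484

L=671.011 V=4743.097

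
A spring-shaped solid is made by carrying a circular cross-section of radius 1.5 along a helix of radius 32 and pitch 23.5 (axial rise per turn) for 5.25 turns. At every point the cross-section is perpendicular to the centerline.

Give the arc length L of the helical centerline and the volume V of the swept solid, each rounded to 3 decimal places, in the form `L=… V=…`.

L=1062.761 V=7512.213

2πR = 2π·32 = 201.061930
per-turn = √(201.061930² + 23.5²) = √(40425.8996 + 552.25) = √40978.1496 = 202.430604
L = 5.25 × 202.430604 = 1062.760673
V = π·1.5² × L = 7.068583 × 1062.760673 = 7512.212530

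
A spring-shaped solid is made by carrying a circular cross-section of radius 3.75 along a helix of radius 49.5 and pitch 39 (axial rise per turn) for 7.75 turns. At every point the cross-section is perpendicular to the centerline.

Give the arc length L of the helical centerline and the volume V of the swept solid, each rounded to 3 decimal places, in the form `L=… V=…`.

L=2429.263 V=107321.567

2πR = 2π·49.5 = 311.017673
per-turn = √(311.017673² + 39²) = √(96731.9927 + 1521) = √98252.9927 = 313.453334
L = 7.75 × 313.453334 = 2429.263340
V = π·3.75² × L = 44.178647 × 2429.263340 = 107321.566827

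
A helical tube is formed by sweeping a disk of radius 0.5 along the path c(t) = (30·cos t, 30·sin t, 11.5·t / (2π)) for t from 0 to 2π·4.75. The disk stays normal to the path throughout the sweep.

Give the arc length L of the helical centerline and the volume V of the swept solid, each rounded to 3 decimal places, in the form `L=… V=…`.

2πR = 2π·30 = 188.495559
per-turn = √(188.495559² + 11.5²) = √(35530.5758 + 132.25) = √35662.8258 = 188.846037
L = 4.75 × 188.846037 = 897.018678
V = π·0.5² × L = 0.785398 × 897.018678 = 704.516822

L=897.019 V=704.517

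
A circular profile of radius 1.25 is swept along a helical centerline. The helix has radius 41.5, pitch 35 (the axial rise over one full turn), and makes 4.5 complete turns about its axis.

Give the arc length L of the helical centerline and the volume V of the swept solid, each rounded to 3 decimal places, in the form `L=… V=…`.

L=1183.908 V=5811.495

2πR = 2π·41.5 = 260.752190
per-turn = √(260.752190² + 35²) = √(67991.7047 + 1225) = √69216.7047 = 263.090678
L = 4.5 × 263.090678 = 1183.908050
V = π·1.25² × L = 4.908739 × 1183.908050 = 5811.495050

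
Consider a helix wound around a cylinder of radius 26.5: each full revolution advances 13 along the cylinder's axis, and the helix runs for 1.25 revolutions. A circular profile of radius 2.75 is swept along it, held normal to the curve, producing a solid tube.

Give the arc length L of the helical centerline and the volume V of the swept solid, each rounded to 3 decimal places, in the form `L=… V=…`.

L=208.764 V=4959.875

2πR = 2π·26.5 = 166.504411
per-turn = √(166.504411² + 13²) = √(27723.7188 + 169) = √27892.7188 = 167.011134
L = 1.25 × 167.011134 = 208.763917
V = π·2.75² × L = 23.758294 × 208.763917 = 4959.874611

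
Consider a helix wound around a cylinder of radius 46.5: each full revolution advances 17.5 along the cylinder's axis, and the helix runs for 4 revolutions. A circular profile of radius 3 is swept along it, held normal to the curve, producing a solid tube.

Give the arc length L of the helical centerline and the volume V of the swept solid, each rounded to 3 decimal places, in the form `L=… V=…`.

2πR = 2π·46.5 = 292.168117
per-turn = √(292.168117² + 17.5²) = √(85362.2085 + 306.25) = √85668.4585 = 292.691746
L = 4 × 292.691746 = 1170.766986
V = π·3² × L = 28.274334 × 1170.766986 = 33102.656660

L=1170.767 V=33102.657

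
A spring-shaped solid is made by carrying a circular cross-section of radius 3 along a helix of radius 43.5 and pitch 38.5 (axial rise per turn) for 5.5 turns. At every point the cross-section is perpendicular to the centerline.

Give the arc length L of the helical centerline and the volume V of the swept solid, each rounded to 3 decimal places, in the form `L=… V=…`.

2πR = 2π·43.5 = 273.318561
per-turn = √(273.318561² + 38.5²) = √(74703.0357 + 1482.25) = √76185.2857 = 276.016821
L = 5.5 × 276.016821 = 1518.092518
V = π·3² × L = 28.274334 × 1518.092518 = 42923.054714

L=1518.093 V=42923.055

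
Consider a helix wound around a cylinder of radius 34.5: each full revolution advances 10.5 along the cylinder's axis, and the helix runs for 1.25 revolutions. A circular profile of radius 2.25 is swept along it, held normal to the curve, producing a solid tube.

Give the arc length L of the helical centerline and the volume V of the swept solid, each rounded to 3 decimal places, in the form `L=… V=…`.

L=271.280 V=4314.523

2πR = 2π·34.5 = 216.769893
per-turn = √(216.769893² + 10.5²) = √(46989.1866 + 110.25) = √47099.4366 = 217.024046
L = 1.25 × 217.024046 = 271.280058
V = π·2.25² × L = 15.904313 × 271.280058 = 4314.522894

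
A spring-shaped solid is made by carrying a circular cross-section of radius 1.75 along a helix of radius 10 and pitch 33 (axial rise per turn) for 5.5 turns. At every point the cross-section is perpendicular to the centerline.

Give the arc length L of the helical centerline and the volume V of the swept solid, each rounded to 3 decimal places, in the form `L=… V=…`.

L=390.339 V=3755.500

2πR = 2π·10 = 62.831853
per-turn = √(62.831853² + 33²) = √(3947.8418 + 1089) = √5036.8418 = 70.970711
L = 5.5 × 70.970711 = 390.338908
V = π·1.75² × L = 9.621128 × 390.338908 = 3755.500405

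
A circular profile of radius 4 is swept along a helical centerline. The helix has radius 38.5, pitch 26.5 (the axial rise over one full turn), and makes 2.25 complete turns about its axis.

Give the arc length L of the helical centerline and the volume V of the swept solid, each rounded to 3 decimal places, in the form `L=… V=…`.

2πR = 2π·38.5 = 241.902634
per-turn = √(241.902634² + 26.5²) = √(58516.8845 + 702.25) = √59219.1345 = 243.349819
L = 2.25 × 243.349819 = 547.537093
V = π·4² × L = 50.265482 × 547.537093 = 27522.216151

L=547.537 V=27522.216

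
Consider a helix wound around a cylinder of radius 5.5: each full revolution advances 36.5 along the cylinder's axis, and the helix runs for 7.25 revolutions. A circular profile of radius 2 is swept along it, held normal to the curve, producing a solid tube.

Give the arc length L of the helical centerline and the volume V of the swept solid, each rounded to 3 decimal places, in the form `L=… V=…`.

2πR = 2π·5.5 = 34.557519
per-turn = √(34.557519² + 36.5²) = √(1194.2221 + 1332.25) = √2526.4721 = 50.264024
L = 7.25 × 50.264024 = 364.414176
V = π·2² × L = 12.566371 × 364.414176 = 4579.363589

L=364.414 V=4579.364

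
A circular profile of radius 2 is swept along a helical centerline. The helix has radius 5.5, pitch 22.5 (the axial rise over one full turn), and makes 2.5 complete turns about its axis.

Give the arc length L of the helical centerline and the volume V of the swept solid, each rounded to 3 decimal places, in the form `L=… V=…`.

2πR = 2π·5.5 = 34.557519
per-turn = √(34.557519² + 22.5²) = √(1194.2221 + 506.25) = √1700.4721 = 41.236781
L = 2.5 × 41.236781 = 103.091953
V = π·2² × L = 12.566371 × 103.091953 = 1295.491692

L=103.092 V=1295.492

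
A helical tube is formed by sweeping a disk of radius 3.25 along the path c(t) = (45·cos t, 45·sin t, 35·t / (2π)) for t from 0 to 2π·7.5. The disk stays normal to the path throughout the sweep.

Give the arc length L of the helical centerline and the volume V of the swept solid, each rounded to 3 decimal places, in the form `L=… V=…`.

L=2136.760 V=70904.273

2πR = 2π·45 = 282.743339
per-turn = √(282.743339² + 35²) = √(79943.7956 + 1225) = √81168.7956 = 284.901379
L = 7.5 × 284.901379 = 2136.760341
V = π·3.25² × L = 33.183072 × 2136.760341 = 70904.273107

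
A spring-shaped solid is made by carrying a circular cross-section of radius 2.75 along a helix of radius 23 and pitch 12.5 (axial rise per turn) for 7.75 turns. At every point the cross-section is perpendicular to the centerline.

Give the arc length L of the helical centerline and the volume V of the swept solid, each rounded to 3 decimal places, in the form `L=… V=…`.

2πR = 2π·23 = 144.513262
per-turn = √(144.513262² + 12.5²) = √(20884.0829 + 156.25) = √21040.3329 = 145.052862
L = 7.75 × 145.052862 = 1124.159684
V = π·2.75² × L = 23.758294 × 1124.159684 = 26708.116778

L=1124.160 V=26708.117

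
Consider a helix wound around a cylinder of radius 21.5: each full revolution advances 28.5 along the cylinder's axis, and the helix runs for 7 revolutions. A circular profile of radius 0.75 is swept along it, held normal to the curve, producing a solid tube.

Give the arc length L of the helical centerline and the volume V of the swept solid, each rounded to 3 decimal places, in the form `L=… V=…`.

2πR = 2π·21.5 = 135.088484
per-turn = √(135.088484² + 28.5²) = √(18248.8985 + 812.25) = √19061.1485 = 138.062118
L = 7 × 138.062118 = 966.434829
V = π·0.75² × L = 1.767146 × 966.434829 = 1707.831314

L=966.435 V=1707.831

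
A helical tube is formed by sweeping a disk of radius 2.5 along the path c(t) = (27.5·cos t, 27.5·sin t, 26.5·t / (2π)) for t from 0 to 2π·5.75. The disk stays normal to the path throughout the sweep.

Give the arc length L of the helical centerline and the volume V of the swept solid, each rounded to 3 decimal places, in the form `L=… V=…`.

L=1005.145 V=19735.985

2πR = 2π·27.5 = 172.787596
per-turn = √(172.787596² + 26.5²) = √(29855.5533 + 702.25) = √30557.8033 = 174.807904
L = 5.75 × 174.807904 = 1005.145448
V = π·2.5² × L = 19.634954 × 1005.145448 = 19735.984724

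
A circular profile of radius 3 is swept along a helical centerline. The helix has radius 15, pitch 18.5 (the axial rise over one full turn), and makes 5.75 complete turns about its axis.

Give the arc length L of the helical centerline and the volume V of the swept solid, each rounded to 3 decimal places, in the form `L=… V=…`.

L=552.266 V=15614.962

2πR = 2π·15 = 94.247780
per-turn = √(94.247780² + 18.5²) = √(8882.6440 + 342.25) = √9224.8940 = 96.046312
L = 5.75 × 96.046312 = 552.266291
V = π·3² × L = 28.274334 × 552.266291 = 15614.961514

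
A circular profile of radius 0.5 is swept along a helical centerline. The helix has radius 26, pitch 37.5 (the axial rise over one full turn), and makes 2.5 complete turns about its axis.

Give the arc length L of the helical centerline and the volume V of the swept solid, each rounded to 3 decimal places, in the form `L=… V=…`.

2πR = 2π·26 = 163.362818
per-turn = √(163.362818² + 37.5²) = √(26687.4103 + 1406.25) = √28093.6603 = 167.611635
L = 2.5 × 167.611635 = 419.029088
V = π·0.5² × L = 0.785398 × 419.029088 = 329.104676

L=419.029 V=329.105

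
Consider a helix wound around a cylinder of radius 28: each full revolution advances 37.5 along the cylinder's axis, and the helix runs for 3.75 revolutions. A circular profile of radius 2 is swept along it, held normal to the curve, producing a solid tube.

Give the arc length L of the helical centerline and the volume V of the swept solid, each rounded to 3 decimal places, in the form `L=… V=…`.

2πR = 2π·28 = 175.929189
per-turn = √(175.929189² + 37.5²) = √(30951.0794 + 1406.25) = √32357.3294 = 179.881432
L = 3.75 × 179.881432 = 674.555368
V = π·2² × L = 12.566371 × 674.555368 = 8476.712756

L=674.555 V=8476.713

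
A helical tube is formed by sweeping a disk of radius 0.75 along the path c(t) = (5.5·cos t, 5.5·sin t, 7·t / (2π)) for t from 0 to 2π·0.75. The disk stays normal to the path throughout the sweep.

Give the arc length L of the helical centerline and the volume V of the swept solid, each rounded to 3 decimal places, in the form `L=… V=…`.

L=26.445 V=46.731

2πR = 2π·5.5 = 34.557519
per-turn = √(34.557519² + 7²) = √(1194.2221 + 49) = √1243.2221 = 35.259355
L = 0.75 × 35.259355 = 26.444516
V = π·0.75² × L = 1.767146 × 26.444516 = 46.731318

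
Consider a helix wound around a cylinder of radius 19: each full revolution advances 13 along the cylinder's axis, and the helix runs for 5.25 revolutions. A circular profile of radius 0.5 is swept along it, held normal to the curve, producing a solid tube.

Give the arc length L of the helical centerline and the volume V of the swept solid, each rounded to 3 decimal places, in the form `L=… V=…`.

2πR = 2π·19 = 119.380521
per-turn = √(119.380521² + 13²) = √(14251.7088 + 169) = √14420.7088 = 120.086255
L = 5.25 × 120.086255 = 630.452841
V = π·0.5² × L = 0.785398 × 630.452841 = 495.156504

L=630.453 V=495.157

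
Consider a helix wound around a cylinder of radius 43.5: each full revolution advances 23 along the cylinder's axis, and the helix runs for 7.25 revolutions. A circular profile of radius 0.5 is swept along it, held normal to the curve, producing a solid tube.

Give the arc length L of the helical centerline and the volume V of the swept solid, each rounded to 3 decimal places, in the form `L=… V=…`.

L=1988.563 V=1561.814

2πR = 2π·43.5 = 273.318561
per-turn = √(273.318561² + 23²) = √(74703.0357 + 529) = √75232.0357 = 274.284589
L = 7.25 × 274.284589 = 1988.563270
V = π·0.5² × L = 0.785398 × 1988.563270 = 1561.813940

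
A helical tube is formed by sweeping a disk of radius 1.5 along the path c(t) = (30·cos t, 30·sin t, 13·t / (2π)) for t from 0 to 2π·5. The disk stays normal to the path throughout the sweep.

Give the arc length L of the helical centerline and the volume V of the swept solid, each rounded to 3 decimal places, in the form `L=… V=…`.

L=944.717 V=6677.808

2πR = 2π·30 = 188.495559
per-turn = √(188.495559² + 13²) = √(35530.5758 + 169) = √35699.5758 = 188.943314
L = 5 × 188.943314 = 944.716569
V = π·1.5² × L = 7.068583 × 944.716569 = 6677.807925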